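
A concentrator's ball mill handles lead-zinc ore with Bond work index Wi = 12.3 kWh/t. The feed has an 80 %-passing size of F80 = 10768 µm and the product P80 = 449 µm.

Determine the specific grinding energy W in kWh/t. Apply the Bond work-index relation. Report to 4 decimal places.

Bond:  W = 10 Wi (1/√P − 1/√F)
1/√449 = 0.047193;  1/√10768 = 0.009637
W = 10·12.3·(0.047193 − 0.009637) = 4.6194 kWh/t

W = 4.6194 kWh/t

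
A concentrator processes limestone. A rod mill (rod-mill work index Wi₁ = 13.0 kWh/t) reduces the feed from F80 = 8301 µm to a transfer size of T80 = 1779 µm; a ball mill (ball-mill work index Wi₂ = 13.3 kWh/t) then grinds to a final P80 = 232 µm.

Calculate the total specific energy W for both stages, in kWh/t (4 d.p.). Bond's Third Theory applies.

W = 7.2339 kWh/t

W = 10·Wi·(P80^(-½) − F80^(-½))
Stage 1 (8301→1779 µm, Wi₁=13.0): W₁ = 10·13.0·(0.023709 − 0.010976) = 1.6553 kWh/t
Stage 2 (1779→232 µm, Wi₂=13.3): W₂ = 10·13.3·(0.065653 − 0.023709) = 5.5786 kWh/t
W = W₁ + W₂ = 1.6553 + 5.5786 = 7.2339 kWh/t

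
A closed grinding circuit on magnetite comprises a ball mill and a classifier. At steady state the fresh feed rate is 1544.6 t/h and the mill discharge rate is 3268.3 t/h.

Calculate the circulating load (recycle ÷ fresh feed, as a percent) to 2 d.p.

CL = 111.60 %

Mill node: discharge = fresh + recycle.
R = M − F = 3268.3 − 1544.6 = 1723.7 t/h
CL = 100·R/F = 100·1723.7/1544.6 = 111.60 %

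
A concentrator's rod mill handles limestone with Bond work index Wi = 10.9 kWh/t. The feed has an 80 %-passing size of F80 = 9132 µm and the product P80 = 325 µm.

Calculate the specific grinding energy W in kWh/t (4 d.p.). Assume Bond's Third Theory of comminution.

W = 10 Wi (1/√P80 − 1/√F80)  [Bond]
1/√325 = 0.055470;  1/√9132 = 0.010464
W = 10·10.9·(0.055470 − 0.010464) = 4.9056 kWh/t

W = 4.9056 kWh/t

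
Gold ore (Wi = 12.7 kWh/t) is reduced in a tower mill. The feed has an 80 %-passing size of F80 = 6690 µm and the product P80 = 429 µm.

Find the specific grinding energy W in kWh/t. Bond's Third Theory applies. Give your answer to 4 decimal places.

W = 4.5789 kWh/t

W = 10·Wi·[P80^(−½) − F80^(−½)]
1/√429 = 0.048280;  1/√6690 = 0.012226
W = 10·12.7·(0.048280 − 0.012226) = 4.5789 kWh/t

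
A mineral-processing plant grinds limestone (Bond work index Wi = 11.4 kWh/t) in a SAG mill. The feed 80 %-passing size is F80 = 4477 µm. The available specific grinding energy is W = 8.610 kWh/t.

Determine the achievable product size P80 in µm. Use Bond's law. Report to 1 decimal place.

Bond: W = 10·Wi·(1/√P80 − 1/√F80)
⇒ 1/√P80 = W/(10 Wi) + 1/√F80
  = 8.6100/(10·11.4) + 1/√4477 = 0.075526 + 0.014945 = 0.090472
P80 = (1/0.090472)² = 11.0532² = 122.17 µm

P80 = 122.2 µm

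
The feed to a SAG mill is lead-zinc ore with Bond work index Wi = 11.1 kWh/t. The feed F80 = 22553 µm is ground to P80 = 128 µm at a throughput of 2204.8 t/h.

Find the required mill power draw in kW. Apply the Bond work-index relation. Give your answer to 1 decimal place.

W = 10·Wi·[P80^(−½) − F80^(−½)]
W = 10·11.1·(1/√128 − 1/√22553) = 10·11.1·(0.081730) = 9.0720 kWh/t
P_mill = W·ṁ = 9.0720·2204.8 = 20001.9 kW

P = 20001.9 kW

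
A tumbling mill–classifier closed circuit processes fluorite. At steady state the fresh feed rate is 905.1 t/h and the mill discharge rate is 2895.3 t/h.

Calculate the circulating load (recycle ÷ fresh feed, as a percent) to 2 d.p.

Steady state: M = F + R.
R = M − F = 2895.3 − 905.1 = 1990.2 t/h
CL = 100·R/F = 100·1990.2/905.1 = 219.89 %

CL = 219.89 %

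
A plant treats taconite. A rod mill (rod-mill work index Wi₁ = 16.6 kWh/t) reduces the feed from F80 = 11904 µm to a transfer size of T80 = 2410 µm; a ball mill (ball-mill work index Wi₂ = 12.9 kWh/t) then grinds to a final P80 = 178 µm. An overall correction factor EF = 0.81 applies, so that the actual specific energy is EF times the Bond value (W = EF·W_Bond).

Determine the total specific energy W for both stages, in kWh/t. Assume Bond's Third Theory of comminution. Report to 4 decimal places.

Bond:  W = 10 Wi (1/√P − 1/√F)
Stage 1 (11904→2410 µm, Wi₁=16.6): W₁ = 10·16.6·(0.020370 − 0.009165) = 1.8600 kWh/t
Stage 2 (2410→178 µm, Wi₂=12.9): W₂ = 10·12.9·(0.074953 − 0.020370) = 7.0412 kWh/t
W = W₁ + W₂ = 1.8600 + 7.0412 = 8.9012 kWh/t
Corrected W = EF·W_Bond = 0.81·8.9012 = 7.2100 kWh/t

W = 7.2100 kWh/t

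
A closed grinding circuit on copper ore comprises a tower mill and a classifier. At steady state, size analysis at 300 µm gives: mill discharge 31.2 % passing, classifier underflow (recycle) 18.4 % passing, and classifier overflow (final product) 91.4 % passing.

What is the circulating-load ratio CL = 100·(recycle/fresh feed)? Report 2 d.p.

Balance %-passing 300 µm (r = R/F):
(1+r)·d = r·u + o ⇒ r = (o−d)/(d−u)
r = (91.4 − 31.2)/(31.2 − 18.4) = 60.2/12.8 = 4.7031
CL = 100·r = 470.31 %

CL = 470.31 %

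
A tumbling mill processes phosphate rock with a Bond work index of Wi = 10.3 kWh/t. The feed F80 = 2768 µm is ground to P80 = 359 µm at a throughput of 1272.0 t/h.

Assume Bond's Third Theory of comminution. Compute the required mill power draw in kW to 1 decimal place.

P = 4424.5 kW

W = 10·Wi·[P80^(−½) − F80^(−½)]
W = 10·10.3·(1/√359 − 1/√2768) = 10·10.3·(0.033771) = 3.4784 kWh/t
P_mill = W·ṁ = 3.4784·1272.0 = 4424.5 kW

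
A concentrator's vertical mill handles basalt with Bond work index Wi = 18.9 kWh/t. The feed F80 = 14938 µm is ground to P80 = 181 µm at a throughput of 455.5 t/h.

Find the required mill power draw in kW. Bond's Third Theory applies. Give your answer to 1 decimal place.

P = 5694.6 kW

W = 10 Wi / √P80 − 10 Wi / √F80
W = 10·18.9·(1/√181 − 1/√14938) = 10·18.9·(0.066148) = 12.5019 kWh/t
P = W·T = 12.5019·455.5 = 5694.6 kW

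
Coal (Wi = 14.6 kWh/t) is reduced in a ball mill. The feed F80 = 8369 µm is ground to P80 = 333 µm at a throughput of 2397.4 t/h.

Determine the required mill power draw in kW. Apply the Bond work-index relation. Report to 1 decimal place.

P = 15354.9 kW

Bond:  W = 10 Wi (1/√P − 1/√F)
W = 10·14.6·(1/√333 − 1/√8369) = 10·14.6·(0.043869) = 6.4048 kWh/t
P_mill = W·ṁ = 6.4048·2397.4 = 15354.9 kW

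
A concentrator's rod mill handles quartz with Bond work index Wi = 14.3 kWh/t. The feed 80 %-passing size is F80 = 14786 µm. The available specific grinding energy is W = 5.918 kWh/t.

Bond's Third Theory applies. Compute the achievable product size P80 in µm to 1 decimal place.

W = 10·Wi·[P80^(−½) − F80^(−½)]
P80^-0.5 = F80^-0.5 + W/(10 Wi)
  = 5.9180/(10·14.3) + 1/√14786 = 0.041385 + 0.008224 = 0.049608
P80 = (1/0.049608)² = 20.1579² = 406.34 µm

P80 = 406.3 µm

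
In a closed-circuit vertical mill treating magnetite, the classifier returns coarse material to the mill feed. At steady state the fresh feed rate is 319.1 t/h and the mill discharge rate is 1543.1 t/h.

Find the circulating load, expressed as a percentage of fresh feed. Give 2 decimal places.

CL = 383.58 %

M = F + R at steady state, so:
R = M − F = 1543.1 − 319.1 = 1224.0 t/h
CL = 100·R/F = 100·1224.0/319.1 = 383.58 %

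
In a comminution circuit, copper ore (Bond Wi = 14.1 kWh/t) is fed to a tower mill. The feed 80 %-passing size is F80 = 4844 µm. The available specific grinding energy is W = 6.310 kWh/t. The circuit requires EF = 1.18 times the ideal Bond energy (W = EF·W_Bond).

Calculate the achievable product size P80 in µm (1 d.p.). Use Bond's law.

P80 = 365.7 µm

W = 10 Wi / √P80 − 10 Wi / √F80
W_Bond = W / EF = 6.310 / 1.18 = 5.3475 kWh/t
1/√P80 = 1/√F80 + W_Bond/(10·Wi)
  = 5.3475/(10·14.1) + 1/√4844 = 0.037925 + 0.014368 = 0.052293
P80 = (1/0.052293)² = 19.1229² = 365.69 µm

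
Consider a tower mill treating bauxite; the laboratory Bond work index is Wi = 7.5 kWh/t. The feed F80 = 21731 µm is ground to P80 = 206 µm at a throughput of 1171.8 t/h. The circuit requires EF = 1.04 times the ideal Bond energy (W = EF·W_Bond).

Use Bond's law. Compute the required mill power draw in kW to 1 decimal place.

W_Bond = 10·Wi·(1/√P₈₀ − 1/√F₈₀)
W = 10·7.5·(1/√206 − 1/√21731) = 10·7.5·(0.062890) = 4.7167 kWh/t
Corrected W = EF·W_Bond = 1.04·4.7167 = 4.9054 kWh/t
P = W·T = 4.9054·1171.8 = 5748.1 kW

P = 5748.1 kW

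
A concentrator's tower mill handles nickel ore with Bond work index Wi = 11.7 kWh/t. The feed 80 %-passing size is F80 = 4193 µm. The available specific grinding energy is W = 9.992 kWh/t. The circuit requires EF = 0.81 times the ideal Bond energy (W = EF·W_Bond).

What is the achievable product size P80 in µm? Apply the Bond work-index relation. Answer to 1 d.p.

W = 10·Wi·(P80^(-½) − F80^(-½))
W_Bond = W / EF = 9.992 / 0.81 = 12.3358 kWh/t
1/√P80 = 1/√F80 + W_Bond/(10·Wi)
  = 12.3358/(10·11.7) + 1/√4193 = 0.105434 + 0.015443 = 0.120877
P80 = (1/0.120877)² = 8.2728² = 68.44 µm

P80 = 68.4 µm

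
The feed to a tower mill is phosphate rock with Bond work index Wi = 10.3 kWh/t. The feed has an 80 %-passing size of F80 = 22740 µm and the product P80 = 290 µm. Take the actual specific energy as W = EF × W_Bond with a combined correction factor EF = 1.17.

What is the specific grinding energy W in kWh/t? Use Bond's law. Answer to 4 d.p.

W = 6.2774 kWh/t

W_Bond = 10·Wi·(1/√P₈₀ − 1/√F₈₀)
1/√290 = 0.058722;  1/√22740 = 0.006631
W = 10·10.3·(0.058722 − 0.006631) = 5.3653 kWh/t
With EF = 1.17: W = 5.3653·1.17 = 6.2774 kWh/t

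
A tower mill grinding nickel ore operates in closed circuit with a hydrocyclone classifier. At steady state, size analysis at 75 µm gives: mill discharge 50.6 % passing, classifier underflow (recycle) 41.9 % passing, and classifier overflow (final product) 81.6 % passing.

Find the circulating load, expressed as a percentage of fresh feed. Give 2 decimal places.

Mass balance on the −75 µm fraction:
(1+r)·d = r·u + o ⇒ r = (o−d)/(d−u)
r = (81.6 − 50.6)/(50.6 − 41.9) = 31.0/8.7 = 3.5632
CL = 100·r = 356.32 %

CL = 356.32 %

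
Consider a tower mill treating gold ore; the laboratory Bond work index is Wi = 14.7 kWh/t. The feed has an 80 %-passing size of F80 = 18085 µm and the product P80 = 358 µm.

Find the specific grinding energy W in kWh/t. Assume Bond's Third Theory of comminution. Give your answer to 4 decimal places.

W = 10·Wi·[P80^(−½) − F80^(−½)]
1/√358 = 0.052852;  1/√18085 = 0.007436
W = 10·14.7·(0.052852 − 0.007436) = 6.6761 kWh/t

W = 6.6761 kWh/t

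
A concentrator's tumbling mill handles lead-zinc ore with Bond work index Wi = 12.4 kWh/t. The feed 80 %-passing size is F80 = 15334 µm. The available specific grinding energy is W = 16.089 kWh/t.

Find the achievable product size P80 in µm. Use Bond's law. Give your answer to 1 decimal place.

W = 10 Wi (1/√P80 − 1/√F80)  [Bond]
P80^-0.5 = F80^-0.5 + W/(10 Wi)
  = 16.0890/(10·12.4) + 1/√15334 = 0.129750 + 0.008076 = 0.137826
P80 = (1/0.137826)² = 7.2555² = 52.64 µm

P80 = 52.6 µm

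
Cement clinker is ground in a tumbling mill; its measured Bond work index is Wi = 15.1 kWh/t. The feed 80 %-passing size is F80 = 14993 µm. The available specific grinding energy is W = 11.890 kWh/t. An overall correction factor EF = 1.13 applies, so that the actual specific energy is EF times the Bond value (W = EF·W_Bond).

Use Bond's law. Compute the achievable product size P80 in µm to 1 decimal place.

W = 10 Wi (1/√P80 − 1/√F80)  [Bond]
W_Bond = W / EF = 11.890 / 1.13 = 10.5221 kWh/t
⇒ 1/√P80 = W_Bond/(10 Wi) + 1/√F80
  = 10.5221/(10·15.1) + 1/√14993 = 0.069683 + 0.008167 = 0.077850
P80 = (1/0.077850)² = 12.8452² = 165.00 µm

P80 = 165.0 µm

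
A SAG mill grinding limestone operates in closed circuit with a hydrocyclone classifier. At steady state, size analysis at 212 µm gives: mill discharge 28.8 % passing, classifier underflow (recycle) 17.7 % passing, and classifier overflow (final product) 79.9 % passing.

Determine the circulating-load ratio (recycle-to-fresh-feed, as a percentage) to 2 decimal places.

CL = 460.36 %

Mass balance on the −212 µm fraction:
(1+r)d = ru + o → r = (o−d)/(d−u)
r = (79.9 − 28.8)/(28.8 − 17.7) = 51.1/11.1 = 4.6036
CL = 100·r = 460.36 %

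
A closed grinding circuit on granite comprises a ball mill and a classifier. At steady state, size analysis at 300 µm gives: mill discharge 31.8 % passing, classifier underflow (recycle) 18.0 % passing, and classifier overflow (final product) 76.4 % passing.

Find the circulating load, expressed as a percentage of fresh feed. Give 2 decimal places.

Mass balance on the −300 µm fraction:
r = (o − d)/(d − u)
r = (76.4 − 31.8)/(31.8 − 18.0) = 44.6/13.8 = 3.2319
CL = 100·r = 323.19 %

CL = 323.19 %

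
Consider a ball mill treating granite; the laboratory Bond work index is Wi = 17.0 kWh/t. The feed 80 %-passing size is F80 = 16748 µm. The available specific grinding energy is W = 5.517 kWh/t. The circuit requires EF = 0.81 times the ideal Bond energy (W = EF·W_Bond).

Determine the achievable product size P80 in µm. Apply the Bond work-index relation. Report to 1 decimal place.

Bond: W = 10·Wi·(1/√P80 − 1/√F80)
W_Bond = W / EF = 5.517 / 0.81 = 6.8111 kWh/t
⇒ 1/√P80 = W_Bond/(10·Wi) + 1/√F80
  = 6.8111/(10·17.0) + 1/√16748 = 0.040065 + 0.007727 = 0.047792
P80 = (1/0.047792)² = 20.9238² = 437.80 µm

P80 = 437.8 µm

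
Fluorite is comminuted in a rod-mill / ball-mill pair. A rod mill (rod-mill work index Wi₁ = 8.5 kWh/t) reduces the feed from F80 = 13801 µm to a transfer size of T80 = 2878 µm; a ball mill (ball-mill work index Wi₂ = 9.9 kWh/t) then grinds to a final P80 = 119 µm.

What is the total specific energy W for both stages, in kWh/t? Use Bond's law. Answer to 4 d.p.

W = 8.0908 kWh/t

W = 10 Wi (1/√P80 − 1/√F80)  [Bond]
Stage 1 (13801→2878 µm, Wi₁=8.5): W₁ = 10·8.5·(0.018640 − 0.008512) = 0.8609 kWh/t
Stage 2 (2878→119 µm, Wi₂=9.9): W₂ = 10·9.9·(0.091670 − 0.018640) = 7.2299 kWh/t
W = W₁ + W₂ = 0.8609 + 7.2299 = 8.0908 kWh/t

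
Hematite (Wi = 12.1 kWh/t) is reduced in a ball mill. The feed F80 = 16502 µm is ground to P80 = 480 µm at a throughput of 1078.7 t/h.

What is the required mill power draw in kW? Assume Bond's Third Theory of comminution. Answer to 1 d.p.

P = 4941.5 kW

W_Bond = 10·Wi·(1/√P₈₀ − 1/√F₈₀)
W = 10·12.1·(1/√480 − 1/√16502) = 10·12.1·(0.037859) = 4.5809 kWh/t
Mill draw = 4.5809 × 1078.7 = 4941.5 kW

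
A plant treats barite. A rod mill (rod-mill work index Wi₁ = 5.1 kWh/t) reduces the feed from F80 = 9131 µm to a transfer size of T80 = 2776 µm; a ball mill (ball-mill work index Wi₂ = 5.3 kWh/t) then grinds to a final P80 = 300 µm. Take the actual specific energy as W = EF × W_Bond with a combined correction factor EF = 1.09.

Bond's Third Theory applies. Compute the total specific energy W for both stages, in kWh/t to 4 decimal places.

W = 10·Wi·(P80^(-½) − F80^(-½))
Stage 1 (9131→2776 µm, Wi₁=5.1): W₁ = 10·5.1·(0.018980 − 0.010465) = 0.4342 kWh/t
Stage 2 (2776→300 µm, Wi₂=5.3): W₂ = 10·5.3·(0.057735 − 0.018980) = 2.0540 kWh/t
W = W₁ + W₂ = 0.4342 + 2.0540 = 2.4883 kWh/t
Corrected W = EF·W_Bond = 1.09·2.4883 = 2.7122 kWh/t

W = 2.7122 kWh/t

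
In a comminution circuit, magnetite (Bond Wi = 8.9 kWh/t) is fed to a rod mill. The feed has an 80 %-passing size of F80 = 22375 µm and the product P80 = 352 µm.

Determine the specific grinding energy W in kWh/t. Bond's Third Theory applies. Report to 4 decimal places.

W = 4.1487 kWh/t

W = 10 Wi / √P80 − 10 Wi / √F80
1/√352 = 0.053300;  1/√22375 = 0.006685
W = 10·8.9·(0.053300 − 0.006685) = 4.1487 kWh/t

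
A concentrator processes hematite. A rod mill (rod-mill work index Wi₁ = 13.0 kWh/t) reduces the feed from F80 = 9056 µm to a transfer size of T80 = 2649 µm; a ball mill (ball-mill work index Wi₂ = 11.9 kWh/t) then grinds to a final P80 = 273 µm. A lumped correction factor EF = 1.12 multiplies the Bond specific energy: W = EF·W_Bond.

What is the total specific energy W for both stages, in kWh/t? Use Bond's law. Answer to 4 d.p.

W = 6.7758 kWh/t

Bond:  W = 10 Wi (1/√P − 1/√F)
Stage 1 (9056→2649 µm, Wi₁=13.0): W₁ = 10·13.0·(0.019429 − 0.010508) = 1.1597 kWh/t
Stage 2 (2649→273 µm, Wi₂=11.9): W₂ = 10·11.9·(0.060523 − 0.019429) = 4.8901 kWh/t
W = W₁ + W₂ = 1.1597 + 4.8901 = 6.0499 kWh/t
Corrected W = EF·W_Bond = 1.12·6.0499 = 6.7758 kWh/t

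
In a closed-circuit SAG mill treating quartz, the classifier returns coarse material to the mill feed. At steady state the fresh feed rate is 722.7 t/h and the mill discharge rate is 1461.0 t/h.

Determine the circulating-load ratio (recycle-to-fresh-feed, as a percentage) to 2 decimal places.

CL = 102.16 %

Mill node: discharge = fresh + recycle.
R = M − F = 1461.0 − 722.7 = 738.3 t/h
CL = 100·R/F = 100·738.3/722.7 = 102.16 %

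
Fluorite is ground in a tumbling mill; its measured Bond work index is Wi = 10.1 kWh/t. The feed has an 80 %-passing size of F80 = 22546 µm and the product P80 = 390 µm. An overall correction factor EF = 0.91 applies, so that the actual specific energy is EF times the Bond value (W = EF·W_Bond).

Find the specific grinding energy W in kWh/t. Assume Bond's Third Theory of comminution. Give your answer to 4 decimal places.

W = 10·Wi·[P80^(−½) − F80^(−½)]
1/√390 = 0.050637;  1/√22546 = 0.006660
W = 10·10.1·(0.050637 − 0.006660) = 4.4417 kWh/t
Apply correction: 4.4417 × 0.91 = 4.0419 kWh/t

W = 4.0419 kWh/t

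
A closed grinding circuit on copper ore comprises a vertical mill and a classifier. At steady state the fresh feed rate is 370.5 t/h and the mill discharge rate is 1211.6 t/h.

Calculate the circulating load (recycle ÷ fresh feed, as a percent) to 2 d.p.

Discharge = new feed + return, hence
R = M − F = 1211.6 − 370.5 = 841.1 t/h
CL = 100·R/F = 100·841.1/370.5 = 227.02 %

CL = 227.02 %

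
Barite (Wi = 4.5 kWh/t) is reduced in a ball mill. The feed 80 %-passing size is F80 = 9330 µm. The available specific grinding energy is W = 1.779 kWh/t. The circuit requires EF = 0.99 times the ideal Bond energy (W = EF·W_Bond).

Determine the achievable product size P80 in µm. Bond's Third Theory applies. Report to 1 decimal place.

P80 = 395.5 µm

W = 10·Wi·[P80^(−½) − F80^(−½)]
W_Bond = W / EF = 1.779 / 0.99 = 1.7970 kWh/t
⇒ 1/√P80 = W_Bond/(10·Wi) + 1/√F80
  = 1.7970/(10·4.5) + 1/√9330 = 0.039933 + 0.010353 = 0.050285
P80 = (1/0.050285)² = 19.8865² = 395.47 µm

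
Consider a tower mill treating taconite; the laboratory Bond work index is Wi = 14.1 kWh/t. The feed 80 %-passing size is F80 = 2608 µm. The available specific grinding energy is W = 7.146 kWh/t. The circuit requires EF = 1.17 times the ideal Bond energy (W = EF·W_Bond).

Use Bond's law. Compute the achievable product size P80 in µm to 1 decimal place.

P80 = 252.8 µm

W = 10 Wi (P80^-0.5 − F80^-0.5)
W_Bond = W / EF = 7.146 / 1.17 = 6.1077 kWh/t
1/√P80 = 1/√F80 + W_Bond/(10·Wi)
  = 6.1077/(10·14.1) + 1/√2608 = 0.043317 + 0.019582 = 0.062898
P80 = (1/0.062898)² = 15.8986² = 252.77 µm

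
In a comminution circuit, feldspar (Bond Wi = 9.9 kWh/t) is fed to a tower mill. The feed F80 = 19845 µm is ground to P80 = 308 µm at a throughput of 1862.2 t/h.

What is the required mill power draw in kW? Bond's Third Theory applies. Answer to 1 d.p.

P = 9196.1 kW

Bond:  W = 10 Wi (1/√P − 1/√F)
W = 10·9.9·(1/√308 − 1/√19845) = 10·9.9·(0.049882) = 4.9383 kWh/t
P_mill = W·ṁ = 4.9383·1862.2 = 9196.1 kW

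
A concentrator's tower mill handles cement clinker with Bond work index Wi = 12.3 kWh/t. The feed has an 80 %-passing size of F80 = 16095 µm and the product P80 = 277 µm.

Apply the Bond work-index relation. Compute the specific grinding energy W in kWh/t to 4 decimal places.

W = 6.4208 kWh/t

W_Bond = 10·Wi·(1/√P₈₀ − 1/√F₈₀)
1/√277 = 0.060084;  1/√16095 = 0.007882
W = 10·12.3·(0.060084 − 0.007882) = 6.4208 kWh/t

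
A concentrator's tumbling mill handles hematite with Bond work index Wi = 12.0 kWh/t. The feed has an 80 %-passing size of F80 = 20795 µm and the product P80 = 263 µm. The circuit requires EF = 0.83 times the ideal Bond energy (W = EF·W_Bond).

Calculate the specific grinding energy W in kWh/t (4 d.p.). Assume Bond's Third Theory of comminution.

W = 5.4509 kWh/t

W = 10·Wi·[P80^(−½) − F80^(−½)]
1/√263 = 0.061663;  1/√20795 = 0.006935
W = 10·12.0·(0.061663 − 0.006935) = 6.5674 kWh/t
Corrected W = EF·W_Bond = 0.83·6.5674 = 5.4509 kWh/t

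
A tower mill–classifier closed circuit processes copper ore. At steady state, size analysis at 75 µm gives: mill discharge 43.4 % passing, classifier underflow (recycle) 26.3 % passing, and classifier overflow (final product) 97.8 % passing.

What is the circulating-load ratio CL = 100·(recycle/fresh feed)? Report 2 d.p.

Two-product formula at 75 µm:
r = (o − d)/(d − u)
r = (97.8 − 43.4)/(43.4 − 26.3) = 54.4/17.1 = 3.1813
CL = 100·r = 318.13 %

CL = 318.13 %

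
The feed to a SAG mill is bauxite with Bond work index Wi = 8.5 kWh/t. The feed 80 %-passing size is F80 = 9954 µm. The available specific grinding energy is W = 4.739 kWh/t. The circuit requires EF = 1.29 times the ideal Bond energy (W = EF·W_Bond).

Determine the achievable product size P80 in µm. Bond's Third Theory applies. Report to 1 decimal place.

W = 10 Wi (P80^-0.5 − F80^-0.5)
W_Bond = W / EF = 4.739 / 1.29 = 3.6736 kWh/t
⇒ 1/√P80 = W_Bond/(10 Wi) + 1/√F80
  = 3.6736/(10·8.5) + 1/√9954 = 0.043219 + 0.010023 = 0.053242
P80 = (1/0.053242)² = 18.7820² = 352.76 µm

P80 = 352.8 µm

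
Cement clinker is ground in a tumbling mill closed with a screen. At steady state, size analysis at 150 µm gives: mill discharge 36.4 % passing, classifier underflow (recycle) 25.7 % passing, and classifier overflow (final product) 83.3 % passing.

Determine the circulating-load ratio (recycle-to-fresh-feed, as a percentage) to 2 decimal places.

Two-product formula at 150 µm:
Fd + Rd = Ru + Fo ⇒ R/F = (o−d)/(d−u)
r = (83.3 − 36.4)/(36.4 − 25.7) = 46.9/10.7 = 4.3832
CL = 100·r = 438.32 %

CL = 438.32 %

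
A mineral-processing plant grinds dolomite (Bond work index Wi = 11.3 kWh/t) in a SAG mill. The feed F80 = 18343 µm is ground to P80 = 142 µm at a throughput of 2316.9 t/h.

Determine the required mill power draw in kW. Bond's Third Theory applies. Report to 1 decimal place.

W_Bond = 10·Wi·(1/√P₈₀ − 1/√F₈₀)
W = 10·11.3·(1/√142 − 1/√18343) = 10·11.3·(0.076535) = 8.6484 kWh/t
Mill draw = 8.6484 × 2316.9 = 20037.5 kW

P = 20037.5 kW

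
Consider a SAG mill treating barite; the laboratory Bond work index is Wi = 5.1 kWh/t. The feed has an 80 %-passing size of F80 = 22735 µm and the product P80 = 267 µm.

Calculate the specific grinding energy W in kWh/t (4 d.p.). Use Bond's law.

W = 2.7829 kWh/t

W = 10 Wi / √P80 − 10 Wi / √F80
1/√267 = 0.061199;  1/√22735 = 0.006632
W = 10·5.1·(0.061199 − 0.006632) = 2.7829 kWh/t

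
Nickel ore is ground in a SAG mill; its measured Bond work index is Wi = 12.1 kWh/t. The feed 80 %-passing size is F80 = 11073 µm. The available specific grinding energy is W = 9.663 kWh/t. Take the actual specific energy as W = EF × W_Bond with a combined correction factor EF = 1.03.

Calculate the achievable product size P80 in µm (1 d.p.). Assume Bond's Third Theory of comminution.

P80 = 132.0 µm

W = 10 Wi (1/√P80 − 1/√F80)  [Bond]
W_Bond = W / EF = 9.663 / 1.03 = 9.3816 kWh/t
P80^-0.5 = F80^-0.5 + W_Bond/(10 Wi)
  = 9.3816/(10·12.1) + 1/√11073 = 0.077533 + 0.009503 = 0.087037
P80 = (1/0.087037)² = 11.4894² = 132.01 µm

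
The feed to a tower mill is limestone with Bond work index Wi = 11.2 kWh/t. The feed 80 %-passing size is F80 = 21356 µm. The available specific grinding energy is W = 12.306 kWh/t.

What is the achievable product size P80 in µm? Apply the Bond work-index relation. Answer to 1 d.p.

P80 = 73.4 µm

Bond: W = 10·Wi·(1/√P80 − 1/√F80)
P80^(−½) = W/(10 Wi) + F80^(−½)
  = 12.3060/(10·11.2) + 1/√21356 = 0.109875 + 0.006843 = 0.116718
P80 = (1/0.116718)² = 8.5677² = 73.40 µm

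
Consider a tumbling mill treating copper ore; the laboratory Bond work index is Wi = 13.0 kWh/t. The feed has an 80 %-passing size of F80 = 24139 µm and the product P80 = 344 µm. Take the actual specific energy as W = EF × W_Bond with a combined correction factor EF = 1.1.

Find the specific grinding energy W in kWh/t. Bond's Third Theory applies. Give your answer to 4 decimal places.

W = 6.7896 kWh/t

W = 10 Wi (1/√P80 − 1/√F80)  [Bond]
1/√344 = 0.053916;  1/√24139 = 0.006436
W = 10·13.0·(0.053916 − 0.006436) = 6.1724 kWh/t
With EF = 1.1: W = 6.1724·1.1 = 6.7896 kWh/t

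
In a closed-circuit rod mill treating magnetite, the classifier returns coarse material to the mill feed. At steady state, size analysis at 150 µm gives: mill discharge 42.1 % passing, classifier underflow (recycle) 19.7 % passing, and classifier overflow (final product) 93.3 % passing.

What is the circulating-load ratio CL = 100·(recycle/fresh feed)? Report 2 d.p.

Mass balance on the −150 µm fraction:
(1+r)d = ru + o → r = (o−d)/(d−u)
r = (93.3 − 42.1)/(42.1 − 19.7) = 51.2/22.4 = 2.2857
CL = 100·r = 228.57 %

CL = 228.57 %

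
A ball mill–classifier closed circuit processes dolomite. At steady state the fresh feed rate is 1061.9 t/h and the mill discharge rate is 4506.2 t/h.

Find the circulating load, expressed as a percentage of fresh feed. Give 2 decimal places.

CL = 324.35 %

Discharge = new feed + return, hence
R = M − F = 4506.2 − 1061.9 = 3444.3 t/h
CL = 100·R/F = 100·3444.3/1061.9 = 324.35 %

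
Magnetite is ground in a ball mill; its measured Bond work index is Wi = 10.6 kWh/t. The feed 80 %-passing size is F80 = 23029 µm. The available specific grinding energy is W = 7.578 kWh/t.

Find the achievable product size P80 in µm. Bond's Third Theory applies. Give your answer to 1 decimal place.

P80 = 164.0 µm

W = 10·Wi·(P80^(-½) − F80^(-½))
P80^(−½) = W/(10 Wi) + F80^(−½)
  = 7.5780/(10·10.6) + 1/√23029 = 0.071491 + 0.006590 = 0.078080
P80 = (1/0.078080)² = 12.8073² = 164.03 µm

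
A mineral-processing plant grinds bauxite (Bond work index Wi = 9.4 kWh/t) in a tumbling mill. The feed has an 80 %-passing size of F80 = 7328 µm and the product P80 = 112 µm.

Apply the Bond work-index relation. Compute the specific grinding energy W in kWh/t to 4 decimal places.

W = 10 Wi / √P80 − 10 Wi / √F80
1/√112 = 0.094491;  1/√7328 = 0.011682
W = 10·9.4·(0.094491 − 0.011682) = 7.7841 kWh/t

W = 7.7841 kWh/t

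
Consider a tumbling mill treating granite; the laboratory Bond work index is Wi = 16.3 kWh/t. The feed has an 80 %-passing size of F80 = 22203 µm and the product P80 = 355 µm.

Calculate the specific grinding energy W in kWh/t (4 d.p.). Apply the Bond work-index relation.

W = 10·Wi·[P80^(−½) − F80^(−½)]
1/√355 = 0.053074;  1/√22203 = 0.006711
W = 10·16.3·(0.053074 − 0.006711) = 7.5572 kWh/t

W = 7.5572 kWh/t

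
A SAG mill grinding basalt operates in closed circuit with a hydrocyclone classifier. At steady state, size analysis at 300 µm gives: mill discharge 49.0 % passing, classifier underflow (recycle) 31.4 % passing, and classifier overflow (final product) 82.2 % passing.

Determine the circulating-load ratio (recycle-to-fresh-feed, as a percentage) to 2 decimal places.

Let r = R/F. Size balance at 300 µm:
(1+r)d = ru + o → r = (o−d)/(d−u)
r = (82.2 − 49.0)/(49.0 − 31.4) = 33.2/17.6 = 1.8864
CL = 100·r = 188.64 %

CL = 188.64 %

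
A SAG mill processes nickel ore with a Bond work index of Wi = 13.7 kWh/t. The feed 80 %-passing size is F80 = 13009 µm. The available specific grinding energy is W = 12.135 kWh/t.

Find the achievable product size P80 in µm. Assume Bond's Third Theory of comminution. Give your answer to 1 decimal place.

P80 = 105.5 µm

Bond:  W = 10 Wi (1/√P − 1/√F)
⇒ 1/√P80 = W/(10 Wi) + 1/√F80
  = 12.1350/(10·13.7) + 1/√13009 = 0.088577 + 0.008768 = 0.097344
P80 = (1/0.097344)² = 10.2728² = 105.53 µm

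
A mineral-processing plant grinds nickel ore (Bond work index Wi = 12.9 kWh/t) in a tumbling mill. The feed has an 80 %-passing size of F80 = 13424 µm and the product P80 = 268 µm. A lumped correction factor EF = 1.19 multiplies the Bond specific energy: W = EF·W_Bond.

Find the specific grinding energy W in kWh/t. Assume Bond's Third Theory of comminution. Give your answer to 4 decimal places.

W_Bond = 10·Wi·(1/√P₈₀ − 1/√F₈₀)
1/√268 = 0.061085;  1/√13424 = 0.008631
W = 10·12.9·(0.061085 − 0.008631) = 6.7665 kWh/t
With EF = 1.19: W = 6.7665·1.19 = 8.0522 kWh/t

W = 8.0522 kWh/t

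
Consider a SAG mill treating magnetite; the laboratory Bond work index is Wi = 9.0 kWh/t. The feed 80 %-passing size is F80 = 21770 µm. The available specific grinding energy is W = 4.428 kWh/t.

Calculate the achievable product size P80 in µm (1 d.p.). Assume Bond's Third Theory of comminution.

W = 10 Wi (P80^-0.5 − F80^-0.5)
⇒ 1/√P80 = W/(10 Wi) + 1/√F80
  = 4.4280/(10·9.0) + 1/√21770 = 0.049200 + 0.006778 = 0.055978
P80 = (1/0.055978)² = 17.8643² = 319.13 µm

P80 = 319.1 µm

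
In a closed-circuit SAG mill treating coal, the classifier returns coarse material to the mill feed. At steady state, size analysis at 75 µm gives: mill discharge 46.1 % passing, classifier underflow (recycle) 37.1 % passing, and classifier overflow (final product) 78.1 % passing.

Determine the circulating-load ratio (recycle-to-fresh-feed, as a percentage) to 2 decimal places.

CL = 355.56 %

Balance %-passing 75 µm (r = R/F):
(1+r)·d = r·u + o ⇒ r = (o−d)/(d−u)
r = (78.1 − 46.1)/(46.1 − 37.1) = 32.0/9.0 = 3.5556
CL = 100·r = 355.56 %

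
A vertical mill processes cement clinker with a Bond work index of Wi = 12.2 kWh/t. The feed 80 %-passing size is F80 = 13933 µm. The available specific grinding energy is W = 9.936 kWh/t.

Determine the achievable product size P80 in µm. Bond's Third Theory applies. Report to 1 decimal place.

Bond: W = 10·Wi·(1/√P80 − 1/√F80)
⇒ 1/√P80 = W/(10·Wi) + 1/√F80
  = 9.9360/(10·12.2) + 1/√13933 = 0.081443 + 0.008472 = 0.089914
P80 = (1/0.089914)² = 11.1217² = 123.69 µm

P80 = 123.7 µm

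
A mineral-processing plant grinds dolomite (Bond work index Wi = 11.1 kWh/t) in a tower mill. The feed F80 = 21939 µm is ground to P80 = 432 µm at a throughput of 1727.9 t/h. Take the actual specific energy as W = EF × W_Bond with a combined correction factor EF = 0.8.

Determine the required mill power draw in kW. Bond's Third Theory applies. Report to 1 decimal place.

W = 10 Wi / √P80 − 10 Wi / √F80
W = 10·11.1·(1/√432 − 1/√21939) = 10·11.1·(0.041361) = 4.5911 kWh/t
Apply correction: 4.5911 × 0.8 = 3.6729 kWh/t
P_mill = W·ṁ = 3.6729·1727.9 = 6346.4 kW

P = 6346.4 kW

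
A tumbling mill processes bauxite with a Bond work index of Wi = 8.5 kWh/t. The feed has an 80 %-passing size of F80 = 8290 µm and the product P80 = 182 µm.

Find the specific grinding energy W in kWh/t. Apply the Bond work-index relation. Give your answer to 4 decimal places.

W = 5.3671 kWh/t

W = 10 Wi (1/√P80 − 1/√F80)  [Bond]
1/√182 = 0.074125;  1/√8290 = 0.010983
W = 10·8.5·(0.074125 − 0.010983) = 5.3671 kWh/t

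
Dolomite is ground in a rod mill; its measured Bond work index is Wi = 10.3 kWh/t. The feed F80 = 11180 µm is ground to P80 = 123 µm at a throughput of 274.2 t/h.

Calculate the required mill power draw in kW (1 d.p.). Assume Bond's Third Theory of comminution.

P = 2279.4 kW

W = 10·Wi·[P80^(−½) − F80^(−½)]
W = 10·10.3·(1/√123 − 1/√11180) = 10·10.3·(0.080709) = 8.3131 kWh/t
Power = W × throughput = 8.3131 kWh/t × 274.2 t/h = 2279.4 kW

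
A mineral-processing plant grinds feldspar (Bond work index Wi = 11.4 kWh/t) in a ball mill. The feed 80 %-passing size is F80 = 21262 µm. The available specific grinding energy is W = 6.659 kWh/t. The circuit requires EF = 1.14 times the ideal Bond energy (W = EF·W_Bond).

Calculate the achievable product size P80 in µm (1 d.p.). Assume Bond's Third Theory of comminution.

W = 10·Wi·[P80^(−½) − F80^(−½)]
W_Bond = W / EF = 6.659 / 1.14 = 5.8412 kWh/t
1/√P80 = 1/√F80 + W_Bond/(10·Wi)
  = 5.8412/(10·11.4) + 1/√21262 = 0.051239 + 0.006858 = 0.058097
P80 = (1/0.058097)² = 17.2126² = 296.27 µm

P80 = 296.3 µm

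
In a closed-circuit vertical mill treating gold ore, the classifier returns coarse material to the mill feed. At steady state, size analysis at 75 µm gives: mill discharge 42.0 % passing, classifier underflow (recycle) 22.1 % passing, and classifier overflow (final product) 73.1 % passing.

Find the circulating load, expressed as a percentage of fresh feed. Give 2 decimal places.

Let r = R/F. Size balance at 75 µm:
Fd + Rd = Ru + Fo ⇒ R/F = (o−d)/(d−u)
r = (73.1 − 42.0)/(42.0 − 22.1) = 31.1/19.9 = 1.5628
CL = 100·r = 156.28 %

CL = 156.28 %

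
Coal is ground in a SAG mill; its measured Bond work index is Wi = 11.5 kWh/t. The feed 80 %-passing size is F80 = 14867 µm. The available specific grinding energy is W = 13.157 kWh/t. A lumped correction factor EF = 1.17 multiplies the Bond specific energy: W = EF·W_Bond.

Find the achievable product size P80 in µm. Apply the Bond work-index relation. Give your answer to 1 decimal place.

W = 10 Wi (P80^-0.5 − F80^-0.5)
W_Bond = W / EF = 13.157 / 1.17 = 11.2453 kWh/t
P80^-0.5 = F80^-0.5 + W_Bond/(10 Wi)
  = 11.2453/(10·11.5) + 1/√14867 = 0.097785 + 0.008201 = 0.105987
P80 = (1/0.105987)² = 9.4352² = 89.02 µm

P80 = 89.0 µm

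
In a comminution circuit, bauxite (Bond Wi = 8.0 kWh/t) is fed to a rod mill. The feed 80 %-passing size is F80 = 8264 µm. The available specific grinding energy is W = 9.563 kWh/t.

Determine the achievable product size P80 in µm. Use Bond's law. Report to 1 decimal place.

P80 = 58.7 µm

Bond:  W = 10 Wi (1/√P − 1/√F)
1/√P80 = 1/√F80 + W/(10·Wi)
  = 9.5630/(10·8.0) + 1/√8264 = 0.119538 + 0.011000 = 0.130538
P80 = (1/0.130538)² = 7.6606² = 58.69 µm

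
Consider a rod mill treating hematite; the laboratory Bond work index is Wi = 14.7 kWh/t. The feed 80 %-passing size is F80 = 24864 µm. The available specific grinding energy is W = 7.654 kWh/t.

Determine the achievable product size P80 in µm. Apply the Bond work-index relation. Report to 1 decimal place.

W_Bond = 10·Wi·(1/√P₈₀ − 1/√F₈₀)
P80^(−½) = W/(10 Wi) + F80^(−½)
  = 7.6540/(10·14.7) + 1/√24864 = 0.052068 + 0.006342 = 0.058410
P80 = (1/0.058410)² = 17.1204² = 293.11 µm

P80 = 293.1 µm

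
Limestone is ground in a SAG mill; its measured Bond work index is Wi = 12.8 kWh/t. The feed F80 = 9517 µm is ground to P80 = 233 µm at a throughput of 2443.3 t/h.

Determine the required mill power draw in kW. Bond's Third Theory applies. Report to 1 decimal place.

P = 17282.6 kW

W = 10 Wi (P80^-0.5 − F80^-0.5)
W = 10·12.8·(1/√233 − 1/√9517) = 10·12.8·(0.055262) = 7.0735 kWh/t
P_mill = W·ṁ = 7.0735·2443.3 = 17282.6 kW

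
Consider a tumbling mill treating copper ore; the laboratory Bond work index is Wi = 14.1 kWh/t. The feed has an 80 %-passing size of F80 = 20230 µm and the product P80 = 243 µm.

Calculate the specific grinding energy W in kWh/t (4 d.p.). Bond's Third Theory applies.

Bond: W = 10·Wi·(1/√P80 − 1/√F80)
1/√243 = 0.064150;  1/√20230 = 0.007031
W = 10·14.1·(0.064150 − 0.007031) = 8.0538 kWh/t

W = 8.0538 kWh/t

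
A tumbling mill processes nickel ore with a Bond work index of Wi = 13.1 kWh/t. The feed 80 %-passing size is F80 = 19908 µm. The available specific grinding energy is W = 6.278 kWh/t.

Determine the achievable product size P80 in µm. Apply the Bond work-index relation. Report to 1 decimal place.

P80 = 330.4 µm

W_Bond = 10·Wi·(1/√P₈₀ − 1/√F₈₀)
P80^(−½) = W/(10 Wi) + F80^(−½)
  = 6.2780/(10·13.1) + 1/√19908 = 0.047924 + 0.007087 = 0.055011
P80 = (1/0.055011)² = 18.1782² = 330.45 µm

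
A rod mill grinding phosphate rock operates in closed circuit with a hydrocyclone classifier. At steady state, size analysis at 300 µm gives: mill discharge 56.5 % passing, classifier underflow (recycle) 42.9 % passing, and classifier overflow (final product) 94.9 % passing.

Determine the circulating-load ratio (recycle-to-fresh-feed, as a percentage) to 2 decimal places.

CL = 282.35 %

Mass balance on the −300 µm fraction:
d + r·d = r·u + o → r(d−u) = o−d
r = (94.9 − 56.5)/(56.5 − 42.9) = 38.4/13.6 = 2.8235
CL = 100·r = 282.35 %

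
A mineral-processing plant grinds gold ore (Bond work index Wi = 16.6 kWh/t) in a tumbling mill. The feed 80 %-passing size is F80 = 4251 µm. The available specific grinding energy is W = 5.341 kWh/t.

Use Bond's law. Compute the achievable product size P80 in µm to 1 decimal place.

P80 = 443.0 µm

W_Bond = 10·Wi·(1/√P₈₀ − 1/√F₈₀)
⇒ 1/√P80 = W/(10 Wi) + 1/√F80
  = 5.3410/(10·16.6) + 1/√4251 = 0.032175 + 0.015337 = 0.047512
P80 = (1/0.047512)² = 21.0472² = 442.99 µm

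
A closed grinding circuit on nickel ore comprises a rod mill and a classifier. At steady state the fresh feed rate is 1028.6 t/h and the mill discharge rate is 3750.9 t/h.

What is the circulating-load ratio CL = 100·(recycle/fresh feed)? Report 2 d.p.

Steady state: M = F + R.
R = M − F = 3750.9 − 1028.6 = 2722.3 t/h
CL = 100·R/F = 100·2722.3/1028.6 = 264.66 %

CL = 264.66 %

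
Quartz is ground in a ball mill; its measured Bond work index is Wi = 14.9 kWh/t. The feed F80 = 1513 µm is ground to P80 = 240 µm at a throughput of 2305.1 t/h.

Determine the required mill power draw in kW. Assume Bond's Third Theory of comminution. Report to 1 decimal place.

P = 13340.3 kW

Bond:  W = 10 Wi (1/√P − 1/√F)
W = 10·14.9·(1/√240 − 1/√1513) = 10·14.9·(0.038841) = 5.7873 kWh/t
P = W·T = 5.7873·2305.1 = 13340.3 kW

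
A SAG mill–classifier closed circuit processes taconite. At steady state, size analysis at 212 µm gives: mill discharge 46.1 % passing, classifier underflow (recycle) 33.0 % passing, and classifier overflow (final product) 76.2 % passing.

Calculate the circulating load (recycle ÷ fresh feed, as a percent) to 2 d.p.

Two-product formula at 212 µm:
(1+r)·d = r·u + o ⇒ r = (o−d)/(d−u)
r = (76.2 − 46.1)/(46.1 − 33.0) = 30.1/13.1 = 2.2977
CL = 100·r = 229.77 %

CL = 229.77 %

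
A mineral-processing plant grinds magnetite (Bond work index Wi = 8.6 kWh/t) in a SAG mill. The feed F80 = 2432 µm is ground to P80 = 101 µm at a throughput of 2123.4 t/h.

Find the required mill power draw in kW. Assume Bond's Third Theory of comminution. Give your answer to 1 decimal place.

P = 14467.7 kW

Bond: W = 10·Wi·(1/√P80 − 1/√F80)
W = 10·8.6·(1/√101 − 1/√2432) = 10·8.6·(0.079226) = 6.8134 kWh/t
P = W·T = 6.8134·2123.4 = 14467.7 kW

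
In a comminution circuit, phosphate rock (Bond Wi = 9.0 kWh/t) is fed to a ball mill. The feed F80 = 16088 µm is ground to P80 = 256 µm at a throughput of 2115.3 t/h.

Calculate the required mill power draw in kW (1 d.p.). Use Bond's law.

W = 10·Wi·(P80^(-½) − F80^(-½))
W = 10·9.0·(1/√256 − 1/√16088) = 10·9.0·(0.054616) = 4.9154 kWh/t
P_mill = W·ṁ = 4.9154·2115.3 = 10397.6 kW

P = 10397.6 kW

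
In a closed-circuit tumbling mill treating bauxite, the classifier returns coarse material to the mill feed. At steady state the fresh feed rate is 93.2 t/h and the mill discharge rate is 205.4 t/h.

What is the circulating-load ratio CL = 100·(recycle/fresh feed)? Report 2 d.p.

Steady state: M = F + R.
R = M − F = 205.4 − 93.2 = 112.2 t/h
CL = 100·R/F = 100·112.2/93.2 = 120.39 %

CL = 120.39 %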